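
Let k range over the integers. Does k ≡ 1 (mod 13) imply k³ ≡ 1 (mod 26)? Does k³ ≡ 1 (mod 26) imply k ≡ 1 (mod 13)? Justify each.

Forward direction. This fails: take k = 14. Then 14 ≡ 1 (mod 13), but 14³ = 2744 ≡ 14 (mod 26), not 1.

Converse. This fails: take k = 3. Then 3³ = 27 ≡ 1 (mod 26), yet 3 ≡ 3 (mod 13), not 1.

(⇒) fails and (⇐) fails.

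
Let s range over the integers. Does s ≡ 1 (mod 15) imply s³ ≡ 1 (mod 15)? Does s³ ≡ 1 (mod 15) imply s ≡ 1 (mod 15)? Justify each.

[⇒] Suppose s ≡ 1 (mod 15). Write s = 15j + 1. Then (15j + 1)³ = 3375j³ + 675j² + 45j + 1 = 15(225j³ + 45j² + 3j) + 1, so s³ ≡ 1 (mod 15).

[⇐] Conversely, suppose s³ ≡ 1 (mod 15). The only residue r in {0, …, 14} with r³ ≡ 1 (mod 15) is r = 1, so s ≡ 1 (mod 15).

Both directions hold.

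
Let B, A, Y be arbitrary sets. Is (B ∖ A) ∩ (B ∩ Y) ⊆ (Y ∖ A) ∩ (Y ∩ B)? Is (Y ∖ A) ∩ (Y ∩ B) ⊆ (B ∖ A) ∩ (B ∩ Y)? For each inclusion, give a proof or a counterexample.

Both inclusions hold.

(⊆) Let x ∈ (B ∖ A) ∩ (B ∩ Y). Then x ∈ B ∩ Y and x ∉ A, from which x ∈ (Y ∖ A) ∩ (Y ∩ B).

(⊇) Let x ∈ (Y ∖ A) ∩ (Y ∩ B). Then x ∈ B ∩ Y and x ∉ A, from which x ∈ (B ∖ A) ∩ (B ∩ Y).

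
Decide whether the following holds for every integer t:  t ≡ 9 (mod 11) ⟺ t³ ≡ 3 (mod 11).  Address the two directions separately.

(⟹) Suppose t ≡ 9 (mod 11). Write t = 11j + 9. Then (11j + 9)³ = 1331j³ + 3267j² + 2673j + 729 = 11(121j³ + 297j² + 243j + 66) + 3, so t³ ≡ 3 (mod 11).

(⟸) Conversely, suppose t³ ≡ 3 (mod 11). The only residue r in {0, …, 10} with r³ ≡ 3 (mod 11) is r = 9, so t ≡ 9 (mod 11).

Both directions hold.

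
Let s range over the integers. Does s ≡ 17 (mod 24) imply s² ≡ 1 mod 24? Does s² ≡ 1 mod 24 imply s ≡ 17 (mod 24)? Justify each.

(⟹) Suppose s ≡ 17 (mod 24). Write s = 24j + 17. Then (24j + 17)² = 576j² + 816j + 289 = 24(24j² + 34j + 12) + 1, so s² ≡ 1 (mod 24).

(⟸) This fails: take s = 1. Then 1² = 1 ≡ 1 (mod 24), yet 1 ≡ 1 (mod 24), not 17.

(⇒) holds; (⇐) fails.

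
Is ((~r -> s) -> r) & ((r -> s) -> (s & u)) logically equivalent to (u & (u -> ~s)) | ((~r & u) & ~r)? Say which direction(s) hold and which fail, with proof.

(⇒) This fails. Under s = F, u = F, r = T, the left side is true but the right side is false.

(⇐) This fails. Under s = F, u = T, r = F, the left side is false but the right side is true.

Neither implication holds.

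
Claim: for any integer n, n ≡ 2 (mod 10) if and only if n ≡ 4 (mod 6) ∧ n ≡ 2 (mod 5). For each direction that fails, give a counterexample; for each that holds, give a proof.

The forward direction fails; the converse holds.

(⇒) This fails: n = 2 gives 2 ≡ 2 (mod 10) but 2 ≡ 2 (mod 6), so the conjunction on the right does not hold.

(⇐) Conversely, if n ≡ 4 (mod 6) and n ≡ 2 (mod 5), then by the Chinese remainder theorem n ≡ 22 (mod 30). Since 22 ≡ 2 (mod 10) and 10 ∣ 30, we get n ≡ 2 (mod 10).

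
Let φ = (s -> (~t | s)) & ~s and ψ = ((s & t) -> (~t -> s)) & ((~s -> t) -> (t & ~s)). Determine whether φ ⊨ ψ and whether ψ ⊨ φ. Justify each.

The biconditional holds.

(→) Assume the antecedent. If s is true, the antecedent cannot hold. If s is false, the consequent reduces to true regardless of the other variables. Either way the consequent holds.

(←) Assume the antecedent. If s is true, the antecedent cannot hold. If s is false, (s -> (~t | s)) & ~s reduces to true regardless of the other variables. Either way (s -> (~t | s)) & ~s holds.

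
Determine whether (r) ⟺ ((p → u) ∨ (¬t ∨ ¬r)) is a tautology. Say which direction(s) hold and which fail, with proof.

Neither direction holds.

(⟹) This fails. Under r = T, t = T, p = T, u = F, the left side is true but the right side is false.

(⟸) This fails. Under r = F, t = F, p = F, u = F, the left side is false but the right side is true.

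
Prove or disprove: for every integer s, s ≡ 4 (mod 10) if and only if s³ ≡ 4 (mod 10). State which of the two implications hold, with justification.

Equivalent; both directions hold.

[⇒] Suppose s ≡ 4 (mod 10). Write s = 10j + 4. Then (10j + 4)³ = 1000j³ + 1200j² + 480j + 64 = 10(100j³ + 120j² + 48j + 6) + 4, so s³ ≡ 4 (mod 10).

[⇐] For the converse, argue contrapositively. If s ≢ 4 (mod 10), then s is congruent to one of 0, 1, 2, 3, 5, 6, 7, 8, 9 modulo 10, and these give s³ ≡ 0, 1, 8, 7, 5, 6, 3, 2, 9 respectively — never 4.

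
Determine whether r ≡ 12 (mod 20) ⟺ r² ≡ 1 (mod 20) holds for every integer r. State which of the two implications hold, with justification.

Neither direction holds.

[⇒] This fails: take r = 12. Then 12 ≡ 12 (mod 20), but 12² = 144 ≡ 4 (mod 20), not 1.

[⇐] This fails: take r = 1. Then 1² = 1 ≡ 1 (mod 20), yet 1 ≡ 1 (mod 20), not 12.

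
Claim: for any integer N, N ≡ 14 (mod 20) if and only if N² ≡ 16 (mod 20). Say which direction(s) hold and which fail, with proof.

(⇐) This fails: take N = 4. Then 4² = 16 ≡ 16 (mod 20), yet 4 ≡ 4 (mod 20), not 14.

(⇒) Suppose N ≡ 14 (mod 20). Write N = 20j + 14. Then (20j + 14)² = 400j² + 560j + 196 = 20(20j² + 28j + 9) + 16, so N² ≡ 16 (mod 20).

The forward direction holds; the converse fails.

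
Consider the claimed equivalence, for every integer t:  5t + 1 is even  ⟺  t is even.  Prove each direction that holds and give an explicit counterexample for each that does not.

Neither direction holds.

Forward direction. This fails: t = 1 gives 5t + 1 = 6, which is even, but 1 is odd, not even.

Converse. This also fails: t = 4 is even, but 5t + 1 = 21 is odd, not even.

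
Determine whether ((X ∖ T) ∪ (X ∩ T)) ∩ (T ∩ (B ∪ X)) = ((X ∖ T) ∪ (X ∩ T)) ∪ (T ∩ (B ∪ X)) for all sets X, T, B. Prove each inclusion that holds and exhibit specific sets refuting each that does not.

The sets are not equal: only the forward inclusion holds.

(⊇) This inclusion fails. Take X = {1}, T = ∅, B = ∅; then 1 ∈ ((X ∖ T) ∪ (X ∩ T)) ∪ (T ∩ (B ∪ X)) but 1 ∉ ((X ∖ T) ∪ (X ∩ T)) ∩ (T ∩ (B ∪ X)).

(⊆) Let x ∈ ((X ∖ T) ∪ (X ∩ T)) ∩ (T ∩ (B ∪ X)). Then either x ∈ X ∩ T and x ∉ B; or x ∈ X ∩ T ∩ B. In each case x ∈ ((X ∖ T) ∪ (X ∩ T)) ∪ (T ∩ (B ∪ X)), so ((X ∖ T) ∪ (X ∩ T)) ∩ (T ∩ (B ∪ X)) ⊆ ((X ∖ T) ∪ (X ∩ T)) ∪ (T ∩ (B ∪ X)).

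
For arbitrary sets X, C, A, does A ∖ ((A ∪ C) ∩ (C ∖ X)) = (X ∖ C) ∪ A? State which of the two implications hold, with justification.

(⊆) Let x ∈ A ∖ ((A ∪ C) ∩ (C ∖ X)). Then either x ∈ A and x ∉ X, C; or x ∈ X ∩ A and x ∉ C; or x ∈ X ∩ C ∩ A. In each case x ∈ (X ∖ C) ∪ A, so A ∖ ((A ∪ C) ∩ (C ∖ X)) ⊆ (X ∖ C) ∪ A.

(⊇) This inclusion fails. Take X = {1}, C = ∅, A = ∅; then 1 ∈ (X ∖ C) ∪ A but 1 ∉ A ∖ ((A ∪ C) ∩ (C ∖ X)).

Only the forward inclusion holds.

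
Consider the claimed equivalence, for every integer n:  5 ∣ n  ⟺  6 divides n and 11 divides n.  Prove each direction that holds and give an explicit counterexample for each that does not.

Forward direction. This fails: take n = 5. Certainly 5 ∣ 5, but 6 ∤ 5.

Converse. This fails: take n = 66. Both 6 ∣ 66 and 11 ∣ 66, yet 66 is not a multiple of 5 (since 66 = 13·5 + 1), so 5 ∤ 66.

(⇒) fails and (⇐) fails.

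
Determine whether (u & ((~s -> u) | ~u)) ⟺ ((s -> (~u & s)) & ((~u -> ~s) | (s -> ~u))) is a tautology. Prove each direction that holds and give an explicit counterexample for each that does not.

[⇒] This fails. Under s = T, u = T, the left side is true but the right side is false.

[⇐] This fails. Under s = F, u = F, the left side is false but the right side is true.

(⇒) fails and (⇐) fails.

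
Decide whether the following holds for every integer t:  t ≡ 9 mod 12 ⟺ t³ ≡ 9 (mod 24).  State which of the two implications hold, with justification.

Not equivalent: only (⇐) holds.

(→) This fails: take t = 21. Then 21 ≡ 9 (mod 12), but 21³ = 9261 ≡ 21 (mod 24), not 9.

(←) Conversely, the residues r modulo 24 with r³ ≡ 9 (mod 24) are exactly {9}, and each is ≡ 9 (mod 12).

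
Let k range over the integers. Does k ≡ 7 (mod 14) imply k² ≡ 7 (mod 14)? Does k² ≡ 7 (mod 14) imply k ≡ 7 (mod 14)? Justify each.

The biconditional holds.

(⇐) Suppose k² ≡ 7 (mod 14). The only residue r in {0, …, 13} with r² ≡ 7 (mod 14) is r = 7, so k ≡ 7 (mod 14).

(⇒) Suppose k ≡ 7 (mod 14). Write k = 14j + 7. Then (14j + 7)² = 196j² + 196j + 49 = 14(14j² + 14j + 3) + 7, so k² ≡ 7 (mod 14).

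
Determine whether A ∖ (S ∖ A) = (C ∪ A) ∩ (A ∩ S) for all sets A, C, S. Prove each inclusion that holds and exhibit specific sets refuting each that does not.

(⊆) fails; (⊇) holds.

(⟹) This inclusion fails. Take A = {1}, C = ∅, S = ∅; then 1 ∈ A ∖ (S ∖ A) but 1 ∉ (C ∪ A) ∩ (A ∩ S).

(⟸) Let x ∈ (C ∪ A) ∩ (A ∩ S). Then either x ∈ A ∩ S and x ∉ C; or x ∈ A ∩ C ∩ S. In each case x ∈ A ∖ (S ∖ A), so (C ∪ A) ∩ (A ∩ S) ⊆ A ∖ (S ∖ A).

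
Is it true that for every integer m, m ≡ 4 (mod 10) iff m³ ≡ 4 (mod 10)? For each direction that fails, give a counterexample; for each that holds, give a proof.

The biconditional holds.

[⇒] Suppose m ≡ 4 (mod 10). Write m = 10j + 4. Then (10j + 4)³ = 1000j³ + 1200j² + 480j + 64 = 10(100j³ + 120j² + 48j + 6) + 4, so m³ ≡ 4 (mod 10).

[⇐] Conversely, suppose m³ ≡ 4 (mod 10). The only residue r in {0, …, 9} with r³ ≡ 4 (mod 10) is r = 4, so m ≡ 4 (mod 10).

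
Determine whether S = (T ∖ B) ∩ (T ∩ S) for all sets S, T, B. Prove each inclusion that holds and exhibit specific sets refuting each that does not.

(⊆) fails; (⊇) holds.

(⊆) This inclusion fails. Take S = {1}, T = ∅, B = ∅; then 1 ∈ S but 1 ∉ (T ∖ B) ∩ (T ∩ S).

(⊇) Let x ∈ (T ∖ B) ∩ (T ∩ S). Then x ∈ S ∩ T and x ∉ B, from which x ∈ S.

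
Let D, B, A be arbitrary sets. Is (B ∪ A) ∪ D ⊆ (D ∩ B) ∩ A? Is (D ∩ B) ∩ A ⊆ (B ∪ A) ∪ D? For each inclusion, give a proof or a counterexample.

Only the reverse inclusion holds.

(⟹) This inclusion fails. Take D = {1}, B = ∅, A = ∅; then 1 ∈ (B ∪ A) ∪ D but 1 ∉ (D ∩ B) ∩ A.

(⟸) Let x ∈ (D ∩ B) ∩ A. Then x ∈ D ∩ B ∩ A, from which x ∈ (B ∪ A) ∪ D.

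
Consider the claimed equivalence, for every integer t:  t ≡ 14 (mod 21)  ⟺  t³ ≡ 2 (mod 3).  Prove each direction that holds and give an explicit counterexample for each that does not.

Not equivalent: only (⇒) holds.

Forward direction. Suppose t ≡ 14 (mod 21). Then t³ ≡ 14³ = 2744 (mod 21), and since 3 ∣ 21, also t³ ≡ 2 (mod 3).

Converse. This fails: take t = 2. Then 2³ = 8 ≡ 2 (mod 3), yet 2 ≡ 2 (mod 21), not 14.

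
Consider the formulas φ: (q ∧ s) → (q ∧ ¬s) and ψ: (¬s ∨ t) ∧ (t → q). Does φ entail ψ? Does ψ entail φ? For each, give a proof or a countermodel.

Both directions fail.

Forward direction. This fails. Under t = T, s = F, q = F, the left side is true but the right side is false.

Converse. This fails. Under t = T, s = T, q = T, the left side is false but the right side is true.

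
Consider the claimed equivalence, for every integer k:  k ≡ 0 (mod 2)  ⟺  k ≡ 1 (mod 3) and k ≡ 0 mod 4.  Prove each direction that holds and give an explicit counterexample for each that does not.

Only the reverse direction holds.

Forward direction. This fails: k = 0 gives 0 ≡ 0 (mod 2) but 0 ≡ 0 (mod 3), so the conjunction on the right does not hold.

Converse. If k ≡ 1 (mod 3) and k ≡ 0 (mod 4), then by the Chinese remainder theorem k ≡ 4 (mod 12). Since 4 ≡ 0 (mod 2) and 2 ∣ 12, we get k ≡ 0 (mod 2).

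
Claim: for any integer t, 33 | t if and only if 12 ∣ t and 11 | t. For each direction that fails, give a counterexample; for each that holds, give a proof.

(⇒) This fails: take t = 33. Certainly 33 ∣ 33, but 12 ∤ 33.

(⇐) Suppose 12 ∣ t and 11 ∣ t. Any common multiple of 12 and 11 is a multiple of their lcm; here gcd(12, 11) = 1, so lcm(12, 11) = 12·11 = 132, so 132 ∣ t. Since 33 ∣ 132, it follows that 33 ∣ t.

Only the converse holds.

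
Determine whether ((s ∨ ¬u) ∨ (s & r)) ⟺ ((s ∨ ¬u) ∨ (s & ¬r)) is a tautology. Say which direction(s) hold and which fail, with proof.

Both directions hold.

[⇐] Assume the antecedent. If s is true, (s ∨ ¬u) ∨ (s & r) reduces to true regardless of the other variables. If s is false, the antecedent forces (r = F, s = F, u = F) or (r = T, s = F, u = F), and (s ∨ ¬u) ∨ (s & r) holds there. Either way (s ∨ ¬u) ∨ (s & r) holds.

[⇒] Assume the antecedent. If s is true, (s ∨ ¬u) ∨ (s & ¬r) reduces to true regardless of the other variables. If s is false, the antecedent forces (r = F, s = F, u = F) or (r = T, s = F, u = F), and (s ∨ ¬u) ∨ (s & ¬r) holds there. Either way (s ∨ ¬u) ∨ (s & ¬r) holds.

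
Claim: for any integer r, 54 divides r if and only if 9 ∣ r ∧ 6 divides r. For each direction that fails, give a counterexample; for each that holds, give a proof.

(→) If 54 ∣ r, write r = 54q. Since 54 = 6·9, r = 9·(6q), so 9 ∣ r; and since 54 = 9·6, r = 6·(9q), so 6 ∣ r.

(←) This fails: take r = 18. Both 9 ∣ 18 and 6 ∣ 18, yet 18 is not a multiple of 54 (since 18 = 0·54 + 18), so 54 ∤ 18.

Only the forward direction holds.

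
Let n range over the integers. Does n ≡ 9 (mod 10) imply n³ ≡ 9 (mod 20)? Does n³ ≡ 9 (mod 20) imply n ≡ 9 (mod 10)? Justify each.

(⇐) The residues r modulo 20 with r³ ≡ 9 (mod 20) are exactly {9}, and each is ≡ 9 (mod 10).

(⇒) This fails: take n = 19. Then 19 ≡ 9 (mod 10), but 19³ = 6859 ≡ 19 (mod 20), not 9.

The forward direction fails; the converse holds.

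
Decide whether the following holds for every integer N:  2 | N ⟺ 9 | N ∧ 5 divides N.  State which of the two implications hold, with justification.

Neither direction holds.

(⟹) This fails: take N = 2. Certainly 2 ∣ 2, but 9 ∤ 2.

(⟸) This fails: take N = 45. Both 9 ∣ 45 and 5 ∣ 45, yet 45 is not a multiple of 2 (since 45 = 22·2 + 1), so 2 ∤ 45.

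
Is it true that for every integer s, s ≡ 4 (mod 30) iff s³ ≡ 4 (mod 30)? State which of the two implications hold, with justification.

The biconditional holds.

(←) Suppose s³ ≡ 4 (mod 30). The only residue r in {0, …, 29} with r³ ≡ 4 (mod 30) is r = 4, so s ≡ 4 (mod 30).

(→) Suppose s ≡ 4 (mod 30). Write s = 30j + 4. Then (30j + 4)³ = 27000j³ + 10800j² + 1440j + 64 = 30(900j³ + 360j² + 48j + 2) + 4, so s³ ≡ 4 (mod 30).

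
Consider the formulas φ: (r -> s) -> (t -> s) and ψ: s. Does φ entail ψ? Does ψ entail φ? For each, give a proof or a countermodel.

Forward direction. This fails. Under t = F, r = F, s = F, the left side is true but the right side is false.

Converse. Assume the antecedent. If t is true, the antecedent forces (t = T, r = F, s = T) or (t = T, r = T, s = T), and (r -> s) -> (t -> s) holds there. If t is false, (r -> s) -> (t -> s) reduces to true regardless of the other variables. Either way (r -> s) -> (t -> s) holds.

(⇒) fails; (⇐) holds.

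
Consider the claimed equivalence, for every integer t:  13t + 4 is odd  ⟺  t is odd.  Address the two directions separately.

The biconditional holds.

(⇒) Suppose 13t + 4 is odd. Since 13 is odd, 13t and t have the same parity, so 13t + 4 ≡ t + 4 (mod 2). As 4 is even, 13t + 4 is odd exactly when t is odd. Thus t is odd.

(⇐) Conversely, suppose t is odd; write t = 2j + 1. Then 13t + 4 = 13·(2j + 1) + 4 = 2·13j + 17, which is odd.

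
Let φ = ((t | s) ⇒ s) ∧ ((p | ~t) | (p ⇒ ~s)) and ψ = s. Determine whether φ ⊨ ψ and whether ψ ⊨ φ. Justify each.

[⇒] This fails. Under t = F, s = F, p = F, the left side is true but the right side is false.

[⇐] Assume the antecedent. If t is true, the antecedent forces (t = T, s = T, p = F) or (t = T, s = T, p = T), and the consequent holds there. If t is false, the consequent reduces to true regardless of the other variables. Either way the consequent holds.

Only the reverse direction holds.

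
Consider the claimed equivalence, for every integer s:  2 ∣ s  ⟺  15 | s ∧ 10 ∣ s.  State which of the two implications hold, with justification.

(⇒) This fails: take s = 2. Certainly 2 ∣ 2, but 15 ∤ 2.

(⇐) Suppose 15 ∣ s and 10 ∣ s. Any common multiple of 15 and 10 is a multiple of their lcm; here lcm(15, 10) = 15·10/gcd(15, 10) = 150/5 = 30, so 30 ∣ s. Since 2 ∣ 30, it follows that 2 ∣ s.

The forward direction fails; the converse holds.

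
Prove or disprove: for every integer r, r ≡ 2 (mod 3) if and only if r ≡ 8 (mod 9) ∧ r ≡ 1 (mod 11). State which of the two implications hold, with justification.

(⇒) fails; (⇐) holds.

(⟹) This fails: r = 2 gives 2 ≡ 2 (mod 3) but 2 ≡ 2 (mod 9), so the conjunction on the right does not hold.

(⟸) Conversely, if r ≡ 8 (mod 9) and r ≡ 1 (mod 11), then by the Chinese remainder theorem r ≡ 89 (mod 99). Since 89 ≡ 2 (mod 3) and 3 ∣ 99, we get r ≡ 2 (mod 3).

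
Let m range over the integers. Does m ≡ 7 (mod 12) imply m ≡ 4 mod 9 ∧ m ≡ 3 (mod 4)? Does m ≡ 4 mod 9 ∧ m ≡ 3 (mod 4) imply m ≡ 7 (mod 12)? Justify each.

(⇒) fails; (⇐) holds.

Forward direction. This fails: m = 19 gives 19 ≡ 7 (mod 12) but 19 ≡ 1 (mod 9), so the conjunction on the right does not hold.

Converse. If m ≡ 4 (mod 9) and m ≡ 3 (mod 4), then by the Chinese remainder theorem m ≡ 31 (mod 36). Since 31 ≡ 7 (mod 12) and 12 ∣ 36, we get m ≡ 7 (mod 12).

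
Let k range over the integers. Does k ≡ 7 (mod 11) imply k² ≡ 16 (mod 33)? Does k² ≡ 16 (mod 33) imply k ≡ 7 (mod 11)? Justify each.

(⇒) This fails: take k = 18. Then 18 ≡ 7 (mod 11), but 18² = 324 ≡ 27 (mod 33), not 16.

(⇐) This fails: take k = 4. Then 4² = 16 ≡ 16 (mod 33), yet 4 ≡ 4 (mod 11), not 7.

Neither direction holds.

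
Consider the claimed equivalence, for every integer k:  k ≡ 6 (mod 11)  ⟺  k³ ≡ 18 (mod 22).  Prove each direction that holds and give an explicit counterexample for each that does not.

(⇒) fails; (⇐) holds.

Forward direction. This fails: take k = 17. Then 17 ≡ 6 (mod 11), but 17³ = 4913 ≡ 7 (mod 22), not 18.

Converse. The residues r modulo 22 with r³ ≡ 18 (mod 22) are exactly {6}, and each is ≡ 6 (mod 11).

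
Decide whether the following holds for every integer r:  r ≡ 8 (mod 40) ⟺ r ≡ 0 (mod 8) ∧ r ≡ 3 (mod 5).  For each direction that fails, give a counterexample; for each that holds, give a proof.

Both directions hold.

Forward direction. Suppose r ≡ 8 (mod 40); write r = 40j + 8. Since 8 ∣ 40, reducing mod 8 gives r ≡ 8 ≡ 0 (mod 8); since 5 ∣ 40, reducing mod 5 gives r ≡ 8 ≡ 3 (mod 5).

Converse. If r ≡ 0 (mod 8) and r ≡ 3 (mod 5), then by the Chinese remainder theorem r ≡ 8 (mod 40). This is exactly r ≡ 8 (mod 40).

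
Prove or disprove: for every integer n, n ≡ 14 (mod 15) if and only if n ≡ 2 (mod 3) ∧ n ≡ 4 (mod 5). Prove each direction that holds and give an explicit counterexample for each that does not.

(→) Suppose n ≡ 14 (mod 15); write n = 15j + 14. Since 3 ∣ 15, reducing mod 3 gives n ≡ 14 ≡ 2 (mod 3); since 5 ∣ 15, reducing mod 5 gives n ≡ 14 ≡ 4 (mod 5).

(←) Conversely, if n ≡ 2 (mod 3) and n ≡ 4 (mod 5), then by the Chinese remainder theorem n ≡ 14 (mod 15). This is exactly n ≡ 14 (mod 15).

Both implications hold.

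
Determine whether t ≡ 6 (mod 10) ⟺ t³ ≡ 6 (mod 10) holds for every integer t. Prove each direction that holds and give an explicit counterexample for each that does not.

Equivalent; both directions hold.

(⟹) Suppose t ≡ 6 (mod 10). Write t = 10j + 6. Then (10j + 6)³ = 1000j³ + 1800j² + 1080j + 216 = 10(100j³ + 180j² + 108j + 21) + 6, so t³ ≡ 6 (mod 10).

(⟸) Conversely, suppose t³ ≡ 6 (mod 10). The only residue r in {0, …, 9} with r³ ≡ 6 (mod 10) is r = 6, so t ≡ 6 (mod 10).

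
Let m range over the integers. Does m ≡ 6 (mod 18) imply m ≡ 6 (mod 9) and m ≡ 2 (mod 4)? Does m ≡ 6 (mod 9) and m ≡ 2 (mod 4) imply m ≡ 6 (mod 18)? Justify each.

(⇒) fails; (⇐) holds.

[⇒] This fails: m = 24 gives 24 ≡ 6 (mod 18) but 24 ≡ 0 (mod 4), so the conjunction on the right does not hold.

[⇐] Conversely, if m ≡ 6 (mod 9) and m ≡ 2 (mod 4), then by the Chinese remainder theorem m ≡ 6 (mod 36). Since 6 ≡ 6 (mod 18) and 18 ∣ 36, we get m ≡ 6 (mod 18).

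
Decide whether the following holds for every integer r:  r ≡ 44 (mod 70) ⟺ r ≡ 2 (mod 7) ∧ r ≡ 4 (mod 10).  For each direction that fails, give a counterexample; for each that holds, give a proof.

Both implications hold.

(⟹) Suppose r ≡ 44 (mod 70); write r = 70j + 44. Since 7 ∣ 70, reducing mod 7 gives r ≡ 44 ≡ 2 (mod 7); since 10 ∣ 70, reducing mod 10 gives r ≡ 44 ≡ 4 (mod 10).

(⟸) Conversely, if r ≡ 2 (mod 7) and r ≡ 4 (mod 10), then by the Chinese remainder theorem r ≡ 44 (mod 70). This is exactly r ≡ 44 (mod 70).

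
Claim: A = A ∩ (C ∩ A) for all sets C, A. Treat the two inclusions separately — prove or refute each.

(⊆) This inclusion fails. Take C = ∅, A = {1}; then 1 ∈ A but 1 ∉ A ∩ (C ∩ A).

(⊇) Let x ∈ A ∩ (C ∩ A). Then x ∈ C ∩ A, from which x ∈ A.

(⊆) fails; (⊇) holds.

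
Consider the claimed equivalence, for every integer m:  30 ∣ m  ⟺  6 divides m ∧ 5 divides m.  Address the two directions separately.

[⇐] Suppose 6 ∣ m and 5 ∣ m. Any common multiple of 6 and 5 is a multiple of their lcm; here gcd(6, 5) = 1, so lcm(6, 5) = 6·5 = 30, so 30 ∣ m.

[⇒] If 30 ∣ m, write m = 30q. Since 30 = 5·6, m = 6·(5q), so 6 ∣ m; and since 30 = 6·5, m = 5·(6q), so 5 ∣ m.

Equivalent; both directions hold.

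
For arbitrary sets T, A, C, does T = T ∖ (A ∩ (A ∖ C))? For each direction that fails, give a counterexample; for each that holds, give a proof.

Forward inclusion. This inclusion fails. Take T = {1}, A = {1}, C = ∅; then 1 ∈ T but 1 ∉ T ∖ (A ∩ (A ∖ C)).

Reverse inclusion. Let x ∈ T ∖ (A ∩ (A ∖ C)). Then either x ∈ T and x ∉ A, C; or x ∈ T ∩ C and x ∉ A; or x ∈ T ∩ A ∩ C. In each case x ∈ T, so T ∖ (A ∩ (A ∖ C)) ⊆ T.

(⊆) fails; (⊇) holds.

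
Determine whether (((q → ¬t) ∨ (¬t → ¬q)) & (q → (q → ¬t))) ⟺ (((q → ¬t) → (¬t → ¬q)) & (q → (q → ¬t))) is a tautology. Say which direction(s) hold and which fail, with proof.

Not equivalent: only (⇐) holds.

(⇒) This fails. Under t = F, q = T, the left side is true but the right side is false.

(⇐) Assume the antecedent. If t is true, the antecedent forces (t = T, q = F), and the consequent holds there. If t is false, the consequent reduces to true regardless of the other variables. Either way the consequent holds.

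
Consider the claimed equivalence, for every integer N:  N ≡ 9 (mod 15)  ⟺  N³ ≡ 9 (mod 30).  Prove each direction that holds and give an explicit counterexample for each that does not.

[⇐] The residues r modulo 30 with r³ ≡ 9 (mod 30) are exactly {9}, and each is ≡ 9 (mod 15).

[⇒] This fails: take N = 24. Then 24 ≡ 9 (mod 15), but 24³ = 13824 ≡ 24 (mod 30), not 9.

Only the converse holds.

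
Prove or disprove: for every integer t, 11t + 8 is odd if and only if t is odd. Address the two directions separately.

(⇒) Suppose 11t + 8 is odd. Since 11 is odd, 11t and t have the same parity, so 11t + 8 ≡ t + 8 (mod 2). As 8 is even, 11t + 8 is odd exactly when t is odd. Thus t is odd.

(⇐) Conversely, suppose t is odd; write t = 2j + 1. Then 11t + 8 = 11·(2j + 1) + 8 = 2·11j + 19, which is odd.

Both directions hold; the statement is true.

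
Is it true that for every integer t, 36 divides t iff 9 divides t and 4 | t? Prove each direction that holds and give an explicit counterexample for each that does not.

Both directions hold.

[⇒] If 36 ∣ t, write t = 36q. Since 36 = 4·9, t = 9·(4q), so 9 ∣ t; and since 36 = 9·4, t = 4·(9q), so 4 ∣ t.

[⇐] Suppose 9 ∣ t and 4 ∣ t. Any common multiple of 9 and 4 is a multiple of their lcm; here gcd(9, 4) = 1, so lcm(9, 4) = 9·4 = 36, so 36 ∣ t.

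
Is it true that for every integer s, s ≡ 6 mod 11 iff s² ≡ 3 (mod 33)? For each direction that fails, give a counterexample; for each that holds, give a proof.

Forward direction. This fails: take s = 17. Then 17 ≡ 6 (mod 11), but 17² = 289 ≡ 25 (mod 33), not 3.

Converse. This fails: take s = 27. Then 27² = 729 ≡ 3 (mod 33), yet 27 ≡ 5 (mod 11), not 6.

Neither implication holds.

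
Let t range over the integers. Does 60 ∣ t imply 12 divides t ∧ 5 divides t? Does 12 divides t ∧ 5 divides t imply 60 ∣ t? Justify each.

(⟹) If 60 ∣ t, write t = 60q. Since 60 = 5·12, t = 12·(5q), so 12 ∣ t; and since 60 = 12·5, t = 5·(12q), so 5 ∣ t.

(⟸) Suppose 12 ∣ t and 5 ∣ t. Any common multiple of 12 and 5 is a multiple of their lcm; here gcd(12, 5) = 1, so lcm(12, 5) = 12·5 = 60, so 60 ∣ t.

Both directions hold.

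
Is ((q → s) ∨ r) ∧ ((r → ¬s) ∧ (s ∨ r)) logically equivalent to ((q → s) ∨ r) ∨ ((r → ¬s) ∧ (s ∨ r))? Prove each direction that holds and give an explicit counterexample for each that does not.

(⇒) holds; (⇐) fails.

(⇒) Assume the antecedent. If q is true, the antecedent forces (q = T, r = T, s = F) or (q = T, r = F, s = T), and the consequent holds there. If q is false, the consequent reduces to true regardless of the other variables. Either way the consequent holds.

(⇐) This fails. Under q = F, r = F, s = F, the left side is false but the right side is true.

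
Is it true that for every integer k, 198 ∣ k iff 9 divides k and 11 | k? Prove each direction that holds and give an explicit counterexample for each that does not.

Only the forward direction holds.

Forward direction. If 198 ∣ k, write k = 198q. Since 198 = 22·9, k = 9·(22q), so 9 ∣ k; and since 198 = 18·11, k = 11·(18q), so 11 ∣ k.

Converse. This fails: take k = 99. Both 9 ∣ 99 and 11 ∣ 99, yet 99 is not a multiple of 198 (since 99 = 0·198 + 99), so 198 ∤ 99.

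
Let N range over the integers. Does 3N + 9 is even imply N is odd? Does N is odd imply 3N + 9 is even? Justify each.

Both implications hold.

[⇒] Suppose 3N + 9 is even. Since 3 is odd, 3N and N have the same parity, so 3N + 9 ≡ N + 9 (mod 2). As 9 is odd, 3N + 9 is even exactly when N is odd. Thus N is odd.

[⇐] Conversely, suppose N is odd; write N = 2j + 1. Then 3N + 9 = 3·(2j + 1) + 9 = 2·3j + 12, which is even.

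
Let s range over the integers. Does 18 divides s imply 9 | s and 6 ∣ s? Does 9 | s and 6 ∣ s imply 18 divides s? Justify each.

(⟸) Suppose 9 ∣ s and 6 ∣ s. Any common multiple of 9 and 6 is a multiple of their lcm; here lcm(9, 6) = 9·6/gcd(9, 6) = 54/3 = 18, so 18 ∣ s.

(⟹) If 18 ∣ s, write s = 18q. Since 18 = 2·9, s = 9·(2q), so 9 ∣ s; and since 18 = 3·6, s = 6·(3q), so 6 ∣ s.

Both directions hold; the statement is true.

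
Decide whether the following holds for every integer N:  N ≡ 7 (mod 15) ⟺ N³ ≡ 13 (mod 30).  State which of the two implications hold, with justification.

(→) This fails: take N = 22. Then 22 ≡ 7 (mod 15), but 22³ = 10648 ≡ 28 (mod 30), not 13.

(←) Conversely, the residues r modulo 30 with r³ ≡ 13 (mod 30) are exactly {7}, and each is ≡ 7 (mod 15).

Not equivalent: only (⇐) holds.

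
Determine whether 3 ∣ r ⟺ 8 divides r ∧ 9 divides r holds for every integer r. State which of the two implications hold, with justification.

Forward direction. This fails: take r = 3. Certainly 3 ∣ 3, but 8 ∤ 3.

Converse. Suppose 8 ∣ r and 9 ∣ r. Any common multiple of 8 and 9 is a multiple of their lcm; here gcd(8, 9) = 1, so lcm(8, 9) = 8·9 = 72, so 72 ∣ r. Since 3 ∣ 72, it follows that 3 ∣ r.

Not equivalent: only (⇐) holds.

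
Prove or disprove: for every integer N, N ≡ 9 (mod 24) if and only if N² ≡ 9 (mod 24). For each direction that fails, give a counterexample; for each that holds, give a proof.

The forward direction holds; the converse fails.

(⇒) Suppose N ≡ 9 (mod 24). Write N = 24j + 9. Then (24j + 9)² = 576j² + 432j + 81 = 24(24j² + 18j + 3) + 9, so N² ≡ 9 (mod 24).

(⇐) This fails: take N = 3. Then 3² = 9 ≡ 9 (mod 24), yet 3 ≡ 3 (mod 24), not 9.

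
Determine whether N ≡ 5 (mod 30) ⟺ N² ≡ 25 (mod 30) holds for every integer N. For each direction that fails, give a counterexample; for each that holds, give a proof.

The forward direction holds; the converse fails.

(⟹) Suppose N ≡ 5 (mod 30). Write N = 30j + 5. Then (30j + 5)² = 900j² + 300j + 25 = 30(30j² + 10j) + 25, so N² ≡ 25 (mod 30).

(⟸) This fails: take N = 25. Then 25² = 625 ≡ 25 (mod 30), yet 25 ≡ 25 (mod 30), not 5.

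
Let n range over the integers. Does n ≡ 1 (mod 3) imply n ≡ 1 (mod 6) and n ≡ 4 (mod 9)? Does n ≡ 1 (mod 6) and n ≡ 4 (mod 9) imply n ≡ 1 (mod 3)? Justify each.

Converse. If n ≡ 1 (mod 6) and n ≡ 4 (mod 9), then by the Chinese remainder theorem n ≡ 13 (mod 18). Since 13 ≡ 1 (mod 3) and 3 ∣ 18, we get n ≡ 1 (mod 3).

Forward direction. This fails: n = 1 gives 1 ≡ 1 (mod 3) but 1 ≡ 1 (mod 9), so the conjunction on the right does not hold.

Only the converse holds.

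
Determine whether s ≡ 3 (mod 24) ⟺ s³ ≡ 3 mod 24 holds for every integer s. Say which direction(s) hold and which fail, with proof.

(→) Suppose s ≡ 3 (mod 24). Write s = 24j + 3. Then (24j + 3)³ = 13824j³ + 5184j² + 648j + 27 = 24(576j³ + 216j² + 27j + 1) + 3, so s³ ≡ 3 (mod 24).

(←) Conversely, suppose s³ ≡ 3 (mod 24). The only residue r in {0, …, 23} with r³ ≡ 3 (mod 24) is r = 3, so s ≡ 3 (mod 24).

The biconditional holds.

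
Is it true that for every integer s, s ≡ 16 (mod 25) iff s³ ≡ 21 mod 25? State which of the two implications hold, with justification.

Equivalent; both directions hold.

Converse. Suppose s³ ≡ 21 (mod 25). The only residue r in {0, …, 24} with r³ ≡ 21 (mod 25) is r = 16, so s ≡ 16 (mod 25).

Forward direction. Suppose s ≡ 16 (mod 25). Write s = 25j + 16. Then (25j + 16)³ = 15625j³ + 30000j² + 19200j + 4096 = 25(625j³ + 1200j² + 768j + 163) + 21, so s³ ≡ 21 (mod 25).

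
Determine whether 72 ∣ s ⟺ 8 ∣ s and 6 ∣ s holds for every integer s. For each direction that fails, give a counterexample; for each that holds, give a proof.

[⇒] If 72 ∣ s, write s = 72q. Since 72 = 9·8, s = 8·(9q), so 8 ∣ s; and since 72 = 12·6, s = 6·(12q), so 6 ∣ s.

[⇐] This fails: take s = 24. Both 8 ∣ 24 and 6 ∣ 24, yet 24 is not a multiple of 72 (since 24 = 0·72 + 24), so 72 ∤ 24.

Only the forward direction holds.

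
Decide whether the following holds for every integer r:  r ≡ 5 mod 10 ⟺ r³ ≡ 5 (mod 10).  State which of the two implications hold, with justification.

The biconditional holds.

(←) For the converse, argue contrapositively. If r ≢ 5 (mod 10), then r is congruent to one of 0, 1, 2, 3, 4, 6, 7, 8, 9 modulo 10, and these give r³ ≡ 0, 1, 8, 7, 4, 6, 3, 2, 9 respectively — never 5.

(→) Suppose r ≡ 5 mod 10. Write r = 10j + 5. Then (10j + 5)³ = 1000j³ + 1500j² + 750j + 125 = 10(100j³ + 150j² + 75j + 12) + 5, so r³ ≡ 5 (mod 10).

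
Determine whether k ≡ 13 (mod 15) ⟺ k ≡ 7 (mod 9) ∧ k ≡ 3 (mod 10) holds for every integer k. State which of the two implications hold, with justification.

(⇒) fails; (⇐) holds.

Forward direction. This fails: k = 73 gives 73 ≡ 13 (mod 15) but 73 ≡ 1 (mod 9), so the conjunction on the right does not hold.

Converse. If k ≡ 7 (mod 9) and k ≡ 3 (mod 10), then by the Chinese remainder theorem k ≡ 43 (mod 90). Since 43 ≡ 13 (mod 15) and 15 ∣ 90, we get k ≡ 13 (mod 15).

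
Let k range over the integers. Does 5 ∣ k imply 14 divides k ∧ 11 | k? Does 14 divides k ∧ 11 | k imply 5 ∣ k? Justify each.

Neither implication holds.

(⇒) This fails: take k = 5. Certainly 5 ∣ 5, but 14 ∤ 5.

(⇐) This fails: take k = 154. Both 14 ∣ 154 and 11 ∣ 154, yet 154 is not a multiple of 5 (since 154 = 30·5 + 4), so 5 ∤ 154.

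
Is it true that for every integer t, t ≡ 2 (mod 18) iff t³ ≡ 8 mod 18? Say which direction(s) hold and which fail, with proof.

(⟸) This fails: take t = 8. Then 8³ = 512 ≡ 8 (mod 18), yet 8 ≡ 8 (mod 18), not 2.

(⟹) Suppose t ≡ 2 (mod 18). Write t = 18j + 2. Then (18j + 2)³ = 5832j³ + 1944j² + 216j + 8 = 18(324j³ + 108j² + 12j) + 8, so t³ ≡ 8 (mod 18).

(⇒) holds; (⇐) fails.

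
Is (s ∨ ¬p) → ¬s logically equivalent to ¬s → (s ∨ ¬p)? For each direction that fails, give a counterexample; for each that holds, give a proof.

(→) This fails. Under s = F, p = T, the left side is true but the right side is false.

(←) This fails. Under s = T, p = F, the left side is false but the right side is true.

(⇒) fails and (⇐) fails.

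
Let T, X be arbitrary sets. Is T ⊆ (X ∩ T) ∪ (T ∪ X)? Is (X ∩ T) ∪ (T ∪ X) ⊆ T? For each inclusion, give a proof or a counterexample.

(⟹) Let x ∈ T. Then either x ∈ T and x ∉ X; or x ∈ T ∩ X. In each case x ∈ (X ∩ T) ∪ (T ∪ X), so T ⊆ (X ∩ T) ∪ (T ∪ X).

(⟸) This inclusion fails. Take T = ∅, X = {1}; then 1 ∈ (X ∩ T) ∪ (T ∪ X) but 1 ∉ T.

(⊆) holds; (⊇) fails.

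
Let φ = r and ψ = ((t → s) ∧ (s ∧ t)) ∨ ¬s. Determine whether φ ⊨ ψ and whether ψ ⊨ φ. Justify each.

Neither direction holds.

Forward direction. This fails. Under t = F, s = T, r = T, the left side is true but the right side is false.

Converse. This fails. Under t = F, s = F, r = F, the left side is false but the right side is true.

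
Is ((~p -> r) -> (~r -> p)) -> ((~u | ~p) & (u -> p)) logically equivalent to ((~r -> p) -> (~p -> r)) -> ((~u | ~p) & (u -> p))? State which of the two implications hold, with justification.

(⟹) Assume the antecedent. If p is true, the antecedent forces (p = T, u = F, r = F) or (p = T, u = F, r = T), and the consequent holds there. If p is false, the antecedent forces (p = F, u = F, r = F) or (p = F, u = F, r = T), and the consequent holds there. Either way the consequent holds.

(⟸) Assume the antecedent. If p is true, the antecedent forces (p = T, u = F, r = F) or (p = T, u = F, r = T), and the consequent holds there. If p is false, the antecedent forces (p = F, u = F, r = F) or (p = F, u = F, r = T), and the consequent holds there. Either way the consequent holds.

Both directions hold; the statement is true.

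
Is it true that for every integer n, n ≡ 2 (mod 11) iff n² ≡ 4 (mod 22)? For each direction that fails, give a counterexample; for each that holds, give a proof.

(⇒) This fails: take n = 13. Then 13 ≡ 2 (mod 11), but 13² = 169 ≡ 15 (mod 22), not 4.

(⇐) This fails: take n = 20. Then 20² = 400 ≡ 4 (mod 22), yet 20 ≡ 9 (mod 11), not 2.

(⇒) fails and (⇐) fails.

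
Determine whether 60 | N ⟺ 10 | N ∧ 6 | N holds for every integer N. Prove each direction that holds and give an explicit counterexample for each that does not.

Not equivalent: only (⇒) holds.

[⇒] If 60 ∣ N, write N = 60q. Since 60 = 6·10, N = 10·(6q), so 10 ∣ N; and since 60 = 10·6, N = 6·(10q), so 6 ∣ N.

[⇐] This fails: take N = 30. Both 10 ∣ 30 and 6 ∣ 30, yet 30 is not a multiple of 60 (since 30 = 0·60 + 30), so 60 ∤ 30.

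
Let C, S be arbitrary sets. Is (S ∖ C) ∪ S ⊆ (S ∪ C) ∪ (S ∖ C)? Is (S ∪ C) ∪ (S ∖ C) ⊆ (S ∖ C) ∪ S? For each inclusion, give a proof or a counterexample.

(⊆) holds; (⊇) fails.

(⊆) Let x ∈ (S ∖ C) ∪ S. Then either x ∈ S and x ∉ C; or x ∈ C ∩ S. In each case x ∈ (S ∪ C) ∪ (S ∖ C), so (S ∖ C) ∪ S ⊆ (S ∪ C) ∪ (S ∖ C).

(⊇) This inclusion fails. Take C = {1}, S = ∅; then 1 ∈ (S ∪ C) ∪ (S ∖ C) but 1 ∉ (S ∖ C) ∪ S.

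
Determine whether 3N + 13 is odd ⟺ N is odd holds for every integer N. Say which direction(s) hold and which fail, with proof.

Neither direction holds.

Forward direction. This fails: N = 0 gives 3N + 13 = 13, which is odd, but 0 is even, not odd.

Converse. This also fails: N = 1 is odd, but 3N + 13 = 16 is even, not odd.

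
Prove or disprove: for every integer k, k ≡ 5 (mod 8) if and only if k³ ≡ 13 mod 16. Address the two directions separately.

(⟸) The residues r modulo 16 with r³ ≡ 13 (mod 16) are exactly {5}, and each is ≡ 5 (mod 8).

(⟹) This fails: take k = 13. Then 13 ≡ 5 (mod 8), but 13³ = 2197 ≡ 5 (mod 16), not 13.

Only the converse holds.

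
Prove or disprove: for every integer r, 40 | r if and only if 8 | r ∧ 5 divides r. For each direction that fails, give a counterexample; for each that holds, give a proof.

(→) If 40 ∣ r, write r = 40q. Since 40 = 5·8, r = 8·(5q), so 8 ∣ r; and since 40 = 8·5, r = 5·(8q), so 5 ∣ r.

(←) Suppose 8 ∣ r and 5 ∣ r. Any common multiple of 8 and 5 is a multiple of their lcm; here gcd(8, 5) = 1, so lcm(8, 5) = 8·5 = 40, so 40 ∣ r.

Both implications hold.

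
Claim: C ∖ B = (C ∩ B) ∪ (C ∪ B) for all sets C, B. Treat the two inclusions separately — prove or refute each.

The sets are not equal: only the forward inclusion holds.

Forward inclusion. Let x ∈ C ∖ B. Then x ∈ C and x ∉ B, from which x ∈ (C ∩ B) ∪ (C ∪ B).

Reverse inclusion. This inclusion fails. Take C = ∅, B = {1}; then 1 ∈ (C ∩ B) ∪ (C ∪ B) but 1 ∉ C ∖ B.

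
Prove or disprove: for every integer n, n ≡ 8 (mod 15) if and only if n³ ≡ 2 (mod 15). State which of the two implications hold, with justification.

(←) Suppose n³ ≡ 2 (mod 15). The only residue r in {0, …, 14} with r³ ≡ 2 (mod 15) is r = 8, so n ≡ 8 (mod 15).

(→) Suppose n ≡ 8 (mod 15). Write n = 15j + 8. Then (15j + 8)³ = 3375j³ + 5400j² + 2880j + 512 = 15(225j³ + 360j² + 192j + 34) + 2, so n³ ≡ 2 (mod 15).

The biconditional holds.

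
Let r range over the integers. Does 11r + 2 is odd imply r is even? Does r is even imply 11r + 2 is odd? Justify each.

(⇒) fails and (⇐) fails.

[⇒] This fails: r = 5 gives 11r + 2 = 57, which is odd, but 5 is odd, not even.

[⇐] This also fails: r = 4 is even, but 11r + 2 = 46 is even, not odd.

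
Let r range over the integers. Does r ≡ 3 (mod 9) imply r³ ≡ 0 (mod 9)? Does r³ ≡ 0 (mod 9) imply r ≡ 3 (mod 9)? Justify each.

The forward direction holds; the converse fails.

(→) Suppose r ≡ 3 (mod 9). Write r = 9j + 3. Then (9j + 3)³ = 729j³ + 729j² + 243j + 27 = 9(81j³ + 81j² + 27j + 3) + 0, so r³ ≡ 0 (mod 9).

(←) This fails: take r = 0. Then 0³ = 0 ≡ 0 (mod 9), yet 0 ≡ 0 (mod 9), not 3.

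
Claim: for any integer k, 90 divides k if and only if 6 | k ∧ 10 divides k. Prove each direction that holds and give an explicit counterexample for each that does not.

Forward direction. If 90 ∣ k, write k = 90q. Since 90 = 15·6, k = 6·(15q), so 6 ∣ k; and since 90 = 9·10, k = 10·(9q), so 10 ∣ k.

Converse. This fails: take k = 30. Both 6 ∣ 30 and 10 ∣ 30, yet 30 is not a multiple of 90 (since 30 = 0·90 + 30), so 90 ∤ 30.

The forward direction holds; the converse fails.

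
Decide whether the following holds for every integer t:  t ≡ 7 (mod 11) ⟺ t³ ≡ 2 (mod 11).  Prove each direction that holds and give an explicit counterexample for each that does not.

(⟹) Suppose t ≡ 7 (mod 11). Write t = 11j + 7. Then (11j + 7)³ = 1331j³ + 2541j² + 1617j + 343 = 11(121j³ + 231j² + 147j + 31) + 2, so t³ ≡ 2 (mod 11).

(⟸) For the converse, argue contrapositively. If t ≢ 7 (mod 11), then t is congruent to one of 0, 1, 2, 3, 4, 5, 6, 8, 9, 10 modulo 11, and these give t³ ≡ 0, 1, 8, 5, 9, 4, 7, 6, 3, 10 respectively — never 2.

Both directions hold; the statement is true.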